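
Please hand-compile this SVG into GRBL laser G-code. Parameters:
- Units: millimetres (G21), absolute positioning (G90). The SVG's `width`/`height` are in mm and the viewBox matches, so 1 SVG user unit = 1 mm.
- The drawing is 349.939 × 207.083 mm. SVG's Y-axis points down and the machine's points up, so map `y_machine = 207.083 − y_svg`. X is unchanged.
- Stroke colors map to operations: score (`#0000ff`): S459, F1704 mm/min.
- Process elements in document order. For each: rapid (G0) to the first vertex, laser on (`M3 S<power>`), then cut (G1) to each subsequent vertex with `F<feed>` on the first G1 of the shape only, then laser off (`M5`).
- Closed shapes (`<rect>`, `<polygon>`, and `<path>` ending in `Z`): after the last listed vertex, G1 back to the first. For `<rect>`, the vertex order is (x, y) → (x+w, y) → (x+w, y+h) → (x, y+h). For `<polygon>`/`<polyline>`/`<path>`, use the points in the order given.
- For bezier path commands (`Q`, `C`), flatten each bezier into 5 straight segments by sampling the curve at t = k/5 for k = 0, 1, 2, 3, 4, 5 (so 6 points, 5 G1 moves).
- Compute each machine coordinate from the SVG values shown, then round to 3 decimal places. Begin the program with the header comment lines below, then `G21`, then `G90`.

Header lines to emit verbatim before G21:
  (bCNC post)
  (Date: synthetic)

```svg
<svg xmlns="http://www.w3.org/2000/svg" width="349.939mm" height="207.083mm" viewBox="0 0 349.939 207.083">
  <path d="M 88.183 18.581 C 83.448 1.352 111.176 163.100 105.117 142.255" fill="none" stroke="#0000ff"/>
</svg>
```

(bCNC post)
(Date: synthetic)
G21
G90
G0 X88.183 Y188.502
M3 S459
G1 X88.708 Y180.255 F1704
G1 X93.843 Y146.408
G1 X100.410 Y104.318
G1 X105.228 Y71.340
G1 X105.117 Y64.828
M5

1 u = 1 mm; y_m = 207.083 − y.

[1] `<path>` cubic bezier, #0000ff→score S459 F1704: (88.183,188.502) → (88.708,180.255) → (93.843,146.408) → (100.410,104.318) → (105.228,71.340) → (105.117,64.828)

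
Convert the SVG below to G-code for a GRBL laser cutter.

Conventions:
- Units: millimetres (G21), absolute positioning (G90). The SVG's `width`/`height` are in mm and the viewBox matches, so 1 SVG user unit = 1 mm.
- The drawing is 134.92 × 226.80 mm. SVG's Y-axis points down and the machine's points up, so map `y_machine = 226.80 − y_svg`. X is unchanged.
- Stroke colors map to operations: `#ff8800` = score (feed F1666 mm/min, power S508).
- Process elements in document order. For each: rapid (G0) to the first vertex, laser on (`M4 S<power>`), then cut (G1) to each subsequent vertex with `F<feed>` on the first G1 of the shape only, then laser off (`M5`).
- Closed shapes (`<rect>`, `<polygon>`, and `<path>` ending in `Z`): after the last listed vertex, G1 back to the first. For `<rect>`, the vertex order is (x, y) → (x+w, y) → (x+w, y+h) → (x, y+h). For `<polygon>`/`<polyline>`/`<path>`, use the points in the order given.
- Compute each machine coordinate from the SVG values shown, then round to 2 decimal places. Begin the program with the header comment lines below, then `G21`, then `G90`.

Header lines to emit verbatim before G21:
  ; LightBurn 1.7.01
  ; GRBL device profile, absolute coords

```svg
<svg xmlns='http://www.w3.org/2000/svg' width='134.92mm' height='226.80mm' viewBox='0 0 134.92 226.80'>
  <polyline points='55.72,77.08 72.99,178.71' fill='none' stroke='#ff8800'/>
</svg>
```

; LightBurn 1.7.01
; GRBL device profile, absolute coords
G21
G90
G0 X55.72 Y149.72
M4 S508
G1 X72.99 Y48.09 F1666
M5

1 u = 1 mm; y_m = 226.80 − y.

[1] `<polyline>` line segment, #ff8800→score S508 F1666: (55.72,149.72) → (72.99,48.09)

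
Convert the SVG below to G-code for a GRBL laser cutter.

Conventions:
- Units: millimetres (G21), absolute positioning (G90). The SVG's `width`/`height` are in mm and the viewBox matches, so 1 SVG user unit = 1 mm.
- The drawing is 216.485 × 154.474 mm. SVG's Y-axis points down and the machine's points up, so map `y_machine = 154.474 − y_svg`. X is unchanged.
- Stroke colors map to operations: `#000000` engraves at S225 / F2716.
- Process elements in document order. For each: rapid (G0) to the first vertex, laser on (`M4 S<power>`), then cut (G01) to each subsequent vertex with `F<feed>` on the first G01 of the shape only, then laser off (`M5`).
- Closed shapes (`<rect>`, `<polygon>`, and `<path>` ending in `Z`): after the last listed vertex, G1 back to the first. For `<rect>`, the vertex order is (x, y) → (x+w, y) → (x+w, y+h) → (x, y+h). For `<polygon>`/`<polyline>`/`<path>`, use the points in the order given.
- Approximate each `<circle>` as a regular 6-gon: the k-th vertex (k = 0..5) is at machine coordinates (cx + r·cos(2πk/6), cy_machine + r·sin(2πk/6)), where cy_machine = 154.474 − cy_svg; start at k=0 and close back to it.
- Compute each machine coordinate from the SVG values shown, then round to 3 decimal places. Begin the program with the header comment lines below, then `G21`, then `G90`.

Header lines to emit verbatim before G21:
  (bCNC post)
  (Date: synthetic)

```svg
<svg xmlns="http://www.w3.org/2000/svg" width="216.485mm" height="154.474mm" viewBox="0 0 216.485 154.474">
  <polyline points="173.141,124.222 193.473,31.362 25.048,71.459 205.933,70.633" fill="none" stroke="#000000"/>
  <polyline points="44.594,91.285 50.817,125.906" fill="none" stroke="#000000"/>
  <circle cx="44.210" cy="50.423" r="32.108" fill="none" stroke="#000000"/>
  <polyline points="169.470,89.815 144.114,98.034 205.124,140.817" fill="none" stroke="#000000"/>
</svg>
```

(bCNC post)
(Date: synthetic)
G21
G90
G0 X173.141 Y30.252
M4 S225
G01 X193.473 Y123.112 F2716
G01 X25.048 Y83.015
G01 X205.933 Y83.841
M5
G0 X44.594 Y63.189
M4 S225
G01 X50.817 Y28.568 F2716
M5
G0 X76.318 Y104.051
M4 S225
G01 X60.264 Y131.857 F2716
G01 X28.156 Y131.857
G01 X12.102 Y104.051
G01 X28.156 Y76.245
G01 X60.264 Y76.245
G01 X76.318 Y104.051
M5
G0 X169.470 Y64.659
M4 S225
G01 X144.114 Y56.440 F2716
G01 X205.124 Y13.657
M5

1 u = 1 mm; y_m = 154.474 − y.

[1] `<polyline>` open polyline, #000000→engrave S225 F2716: (173.141,30.252) → (193.473,123.112) → (25.048,83.015) → (205.933,83.841)

[2] `<polyline>` line segment, #000000→engrave S225 F2716: (44.594,63.189) → (50.817,28.568)

[3] `<circle>` circle, #000000→engrave S225 F2716: (76.318,104.051) → (60.264,131.857) → (28.156,131.857) → (12.102,104.051) → (28.156,76.245) → (60.264,76.245) → (76.318,104.051) (closed)

[4] `<polyline>` open polyline, #000000→engrave S225 F2716: (169.470,64.659) → (144.114,56.440) → (205.124,13.657)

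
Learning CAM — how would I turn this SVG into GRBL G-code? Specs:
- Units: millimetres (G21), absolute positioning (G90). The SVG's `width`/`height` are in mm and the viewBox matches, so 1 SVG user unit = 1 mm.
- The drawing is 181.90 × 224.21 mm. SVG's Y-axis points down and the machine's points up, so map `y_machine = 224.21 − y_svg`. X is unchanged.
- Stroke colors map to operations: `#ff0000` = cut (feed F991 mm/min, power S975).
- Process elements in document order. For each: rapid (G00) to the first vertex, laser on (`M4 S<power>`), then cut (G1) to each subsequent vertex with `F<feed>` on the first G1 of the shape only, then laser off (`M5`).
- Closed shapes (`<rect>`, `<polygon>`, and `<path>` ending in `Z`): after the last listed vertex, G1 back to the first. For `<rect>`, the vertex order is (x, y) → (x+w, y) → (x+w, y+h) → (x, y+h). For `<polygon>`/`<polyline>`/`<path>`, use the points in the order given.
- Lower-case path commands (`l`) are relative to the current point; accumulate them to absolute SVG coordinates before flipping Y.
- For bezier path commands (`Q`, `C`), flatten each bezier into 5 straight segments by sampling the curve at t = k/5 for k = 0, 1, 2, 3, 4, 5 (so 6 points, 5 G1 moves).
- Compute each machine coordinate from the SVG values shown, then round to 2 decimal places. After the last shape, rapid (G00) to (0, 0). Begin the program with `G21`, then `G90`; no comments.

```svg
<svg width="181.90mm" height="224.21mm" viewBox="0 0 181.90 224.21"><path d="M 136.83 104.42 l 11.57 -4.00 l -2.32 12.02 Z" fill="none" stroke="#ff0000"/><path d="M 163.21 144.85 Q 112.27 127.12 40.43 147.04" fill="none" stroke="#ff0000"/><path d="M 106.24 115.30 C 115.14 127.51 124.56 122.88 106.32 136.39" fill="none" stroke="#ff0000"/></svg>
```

viewBox `0 0 181.90 224.21` with mm width/height → 1 unit = 1 mm. Flip: y_m = 224.21 − y_svg.

**Shape 1** — `<path>` regular polygon, stroke `#ff0000` → cut (S975, F991). Machine vertices: (136.83,119.79) → (148.40,123.79) → (146.08,111.77) → (136.83,119.79). Closed: final G1 returns to the first vertex.

**Shape 2** — `<path>` quadratic bezier, stroke `#ff0000` → cut (S975, F991). Control points (SVG): P0=(163.21,144.85), P1=(112.27,127.12), P2=(40.43,147.04); sampled at t=k/5. Machine vertices: (163.21,79.36) → (142.00,84.95) → (119.11,87.52) → (94.56,87.08) → (68.33,83.63) → (40.43,77.17). Open path.

**Shape 3** — `<path>` cubic bezier, stroke `#ff0000` → cut (S975, F991). Control points (SVG): P0=(106.24,115.30), P1=(115.14,127.51), P2=(124.56,122.88), P3=(106.32,136.39); sampled at t=k/5. Machine vertices: (106.24,108.91) → (111.42,103.32) → (115.37,100.10) → (116.73,97.56) → (114.17,94.03) → (106.32,87.82). Open path.

G21
G90
G00 X136.83 Y119.79
M4 S975
G1 X148.40 Y123.79 F991
G1 X146.08 Y111.77
G1 X136.83 Y119.79
M5
G00 X163.21 Y79.36
M4 S975
G1 X142.00 Y84.95 F991
G1 X119.11 Y87.52
G1 X94.56 Y87.08
G1 X68.33 Y83.63
G1 X40.43 Y77.17
M5
G00 X106.24 Y108.91
M4 S975
G1 X111.42 Y103.32 F991
G1 X115.37 Y100.10
G1 X116.73 Y97.56
G1 X114.17 Y94.03
G1 X106.32 Y87.82
M5
G00 X0.00 Y0.00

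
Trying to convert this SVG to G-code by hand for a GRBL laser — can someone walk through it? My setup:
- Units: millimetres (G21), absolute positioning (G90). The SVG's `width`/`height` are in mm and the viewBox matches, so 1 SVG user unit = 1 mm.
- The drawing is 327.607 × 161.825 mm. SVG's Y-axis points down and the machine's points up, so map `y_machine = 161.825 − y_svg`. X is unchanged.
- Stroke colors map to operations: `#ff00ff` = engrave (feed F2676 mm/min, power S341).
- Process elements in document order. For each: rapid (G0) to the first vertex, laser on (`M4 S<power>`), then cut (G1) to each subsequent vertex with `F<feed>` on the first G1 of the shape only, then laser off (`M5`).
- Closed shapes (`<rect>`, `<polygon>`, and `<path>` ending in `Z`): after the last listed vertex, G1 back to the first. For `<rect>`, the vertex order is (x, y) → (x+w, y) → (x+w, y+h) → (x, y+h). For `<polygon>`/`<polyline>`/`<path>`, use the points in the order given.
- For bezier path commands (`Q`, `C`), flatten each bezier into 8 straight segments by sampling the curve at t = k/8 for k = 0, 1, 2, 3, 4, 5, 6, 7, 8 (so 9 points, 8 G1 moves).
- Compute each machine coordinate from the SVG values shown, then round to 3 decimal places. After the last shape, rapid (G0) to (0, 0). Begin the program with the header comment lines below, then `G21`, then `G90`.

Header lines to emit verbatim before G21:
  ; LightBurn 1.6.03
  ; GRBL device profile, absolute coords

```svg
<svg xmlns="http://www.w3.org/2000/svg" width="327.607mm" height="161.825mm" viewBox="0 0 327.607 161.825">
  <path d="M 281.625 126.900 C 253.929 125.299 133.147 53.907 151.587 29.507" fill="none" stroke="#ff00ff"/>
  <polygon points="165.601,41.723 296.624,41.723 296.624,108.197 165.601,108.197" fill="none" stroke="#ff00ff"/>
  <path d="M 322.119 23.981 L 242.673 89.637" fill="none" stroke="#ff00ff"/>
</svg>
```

1 u = 1 mm; y_m = 161.825 − y.

[1] `<path>` cubic bezier, #ff00ff→engrave S341 F2676: (281.625,34.925) → (267.329,38.569) → (247.029,47.387) → (223.447,60.011) → (199.305,75.072) → (177.326,91.202) → (160.231,107.032) → (150.744,121.193) → (151.587,132.318)

[2] `<polygon>` rectangle, #ff00ff→engrave S341 F2676: (165.601,120.102) → (296.624,120.102) → (296.624,53.628) → (165.601,53.628) → (165.601,120.102) (closed)

[3] `<path>` line segment, #ff00ff→engrave S341 F2676: (322.119,137.844) → (242.673,72.188)

; LightBurn 1.6.03
; GRBL device profile, absolute coords
G21
G90
G0 X281.625 Y34.925
M4 S341
G1 X267.329 Y38.569 F2676
G1 X247.029 Y47.387
G1 X223.447 Y60.011
G1 X199.305 Y75.072
G1 X177.326 Y91.202
G1 X160.231 Y107.032
G1 X150.744 Y121.193
G1 X151.587 Y132.318
M5
G0 X165.601 Y120.102
M4 S341
G1 X296.624 Y120.102 F2676
G1 X296.624 Y53.628
G1 X165.601 Y53.628
G1 X165.601 Y120.102
M5
G0 X322.119 Y137.844
M4 S341
G1 X242.673 Y72.188 F2676
M5
G0 X0.000 Y0.000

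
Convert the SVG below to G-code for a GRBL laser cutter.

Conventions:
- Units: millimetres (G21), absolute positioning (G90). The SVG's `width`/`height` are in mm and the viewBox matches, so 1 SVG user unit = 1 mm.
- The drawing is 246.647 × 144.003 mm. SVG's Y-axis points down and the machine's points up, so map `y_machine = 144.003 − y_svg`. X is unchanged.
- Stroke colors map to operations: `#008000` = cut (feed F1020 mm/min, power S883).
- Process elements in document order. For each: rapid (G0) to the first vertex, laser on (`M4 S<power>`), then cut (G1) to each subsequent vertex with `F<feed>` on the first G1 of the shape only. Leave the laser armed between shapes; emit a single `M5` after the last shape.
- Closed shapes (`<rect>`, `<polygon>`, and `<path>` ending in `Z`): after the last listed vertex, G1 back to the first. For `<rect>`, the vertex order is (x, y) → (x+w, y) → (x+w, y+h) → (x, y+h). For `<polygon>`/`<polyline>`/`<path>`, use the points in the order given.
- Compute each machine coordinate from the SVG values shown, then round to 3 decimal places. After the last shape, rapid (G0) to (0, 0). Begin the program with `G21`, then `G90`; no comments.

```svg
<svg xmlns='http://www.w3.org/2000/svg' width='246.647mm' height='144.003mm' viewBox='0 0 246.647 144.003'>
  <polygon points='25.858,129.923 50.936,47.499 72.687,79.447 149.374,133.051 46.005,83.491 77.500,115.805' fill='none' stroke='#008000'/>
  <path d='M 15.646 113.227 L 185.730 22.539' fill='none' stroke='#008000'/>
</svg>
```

G21
G90
G0 X25.858 Y14.080
M4 S883
G1 X50.936 Y96.504 F1020
G1 X72.687 Y64.556
G1 X149.374 Y10.952
G1 X46.005 Y60.512
G1 X77.500 Y28.198
G1 X25.858 Y14.080
G0 X15.646 Y30.776
M4 S883
G1 X185.730 Y121.464 F1020
M5
G0 X0.000 Y0.000

1 u = 1 mm; y_m = 144.003 − y.

[1] `<polygon>` closed polygon, #008000→cut S883 F1020: (25.858,14.080) → (50.936,96.504) → (72.687,64.556) → (149.374,10.952) → (46.005,60.512) → (77.500,28.198) → (25.858,14.080) (closed)

[2] `<path>` line segment, #008000→cut S883 F1020: (15.646,30.776) → (185.730,121.464)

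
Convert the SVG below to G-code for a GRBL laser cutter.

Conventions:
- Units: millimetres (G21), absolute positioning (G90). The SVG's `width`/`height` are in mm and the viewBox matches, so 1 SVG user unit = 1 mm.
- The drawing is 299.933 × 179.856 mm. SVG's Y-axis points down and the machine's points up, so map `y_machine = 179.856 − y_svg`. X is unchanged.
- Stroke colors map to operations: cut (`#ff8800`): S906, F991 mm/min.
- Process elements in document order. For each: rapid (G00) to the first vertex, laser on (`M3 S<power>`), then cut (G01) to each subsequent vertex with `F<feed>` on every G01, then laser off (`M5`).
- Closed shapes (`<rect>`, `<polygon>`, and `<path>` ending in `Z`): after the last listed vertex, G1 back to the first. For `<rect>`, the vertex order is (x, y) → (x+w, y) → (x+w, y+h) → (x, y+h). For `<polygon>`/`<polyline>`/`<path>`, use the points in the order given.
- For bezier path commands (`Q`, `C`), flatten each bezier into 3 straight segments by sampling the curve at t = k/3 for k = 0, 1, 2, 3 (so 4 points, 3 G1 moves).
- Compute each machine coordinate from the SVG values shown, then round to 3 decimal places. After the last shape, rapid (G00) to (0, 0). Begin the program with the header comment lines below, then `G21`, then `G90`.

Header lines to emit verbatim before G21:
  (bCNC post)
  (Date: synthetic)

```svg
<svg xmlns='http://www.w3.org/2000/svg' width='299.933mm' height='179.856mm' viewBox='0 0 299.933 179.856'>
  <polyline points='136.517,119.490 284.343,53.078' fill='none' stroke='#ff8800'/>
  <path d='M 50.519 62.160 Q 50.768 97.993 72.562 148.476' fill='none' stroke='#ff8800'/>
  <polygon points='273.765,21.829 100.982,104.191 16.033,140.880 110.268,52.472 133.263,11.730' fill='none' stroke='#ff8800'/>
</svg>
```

(bCNC post)
(Date: synthetic)
G21
G90
G00 X136.517 Y60.366
M3 S906
G01 X284.343 Y126.778 F991
M5
G00 X50.519 Y117.696
M3 S906
G01 X53.079 Y92.180 F991
G01 X60.427 Y63.408 F991
G01 X72.562 Y31.380 F991
M5
G00 X273.765 Y158.027
M3 S906
G01 X100.982 Y75.665 F991
G01 X16.033 Y38.976 F991
G01 X110.268 Y127.384 F991
G01 X133.263 Y168.126 F991
G01 X273.765 Y158.027 F991
M5
G00 X0.000 Y0.000

viewBox `0 0 299.933 179.856` with mm width/height → 1 unit = 1 mm. Flip: y_m = 179.856 − y_svg.

**Shape 1** — `<polyline>` line segment, stroke `#ff8800` → cut (S906, F991). Machine vertices: (136.517,60.366) → (284.343,126.778). Open path.

**Shape 2** — `<path>` quadratic bezier, stroke `#ff8800` → cut (S906, F991). Control points (SVG): P0=(50.519,62.160), P1=(50.768,97.993), P2=(72.562,148.476); sampled at t=k/3. Machine vertices: (50.519,117.696) → (53.079,92.180) → (60.427,63.408) → (72.562,31.380). Open path.

**Shape 3** — `<polygon>` closed polygon, stroke `#ff8800` → cut (S906, F991). Machine vertices: (273.765,158.027) → (100.982,75.665) → (16.033,38.976) → (110.268,127.384) → (133.263,168.126) → (273.765,158.027). Closed: final G1 returns to the first vertex.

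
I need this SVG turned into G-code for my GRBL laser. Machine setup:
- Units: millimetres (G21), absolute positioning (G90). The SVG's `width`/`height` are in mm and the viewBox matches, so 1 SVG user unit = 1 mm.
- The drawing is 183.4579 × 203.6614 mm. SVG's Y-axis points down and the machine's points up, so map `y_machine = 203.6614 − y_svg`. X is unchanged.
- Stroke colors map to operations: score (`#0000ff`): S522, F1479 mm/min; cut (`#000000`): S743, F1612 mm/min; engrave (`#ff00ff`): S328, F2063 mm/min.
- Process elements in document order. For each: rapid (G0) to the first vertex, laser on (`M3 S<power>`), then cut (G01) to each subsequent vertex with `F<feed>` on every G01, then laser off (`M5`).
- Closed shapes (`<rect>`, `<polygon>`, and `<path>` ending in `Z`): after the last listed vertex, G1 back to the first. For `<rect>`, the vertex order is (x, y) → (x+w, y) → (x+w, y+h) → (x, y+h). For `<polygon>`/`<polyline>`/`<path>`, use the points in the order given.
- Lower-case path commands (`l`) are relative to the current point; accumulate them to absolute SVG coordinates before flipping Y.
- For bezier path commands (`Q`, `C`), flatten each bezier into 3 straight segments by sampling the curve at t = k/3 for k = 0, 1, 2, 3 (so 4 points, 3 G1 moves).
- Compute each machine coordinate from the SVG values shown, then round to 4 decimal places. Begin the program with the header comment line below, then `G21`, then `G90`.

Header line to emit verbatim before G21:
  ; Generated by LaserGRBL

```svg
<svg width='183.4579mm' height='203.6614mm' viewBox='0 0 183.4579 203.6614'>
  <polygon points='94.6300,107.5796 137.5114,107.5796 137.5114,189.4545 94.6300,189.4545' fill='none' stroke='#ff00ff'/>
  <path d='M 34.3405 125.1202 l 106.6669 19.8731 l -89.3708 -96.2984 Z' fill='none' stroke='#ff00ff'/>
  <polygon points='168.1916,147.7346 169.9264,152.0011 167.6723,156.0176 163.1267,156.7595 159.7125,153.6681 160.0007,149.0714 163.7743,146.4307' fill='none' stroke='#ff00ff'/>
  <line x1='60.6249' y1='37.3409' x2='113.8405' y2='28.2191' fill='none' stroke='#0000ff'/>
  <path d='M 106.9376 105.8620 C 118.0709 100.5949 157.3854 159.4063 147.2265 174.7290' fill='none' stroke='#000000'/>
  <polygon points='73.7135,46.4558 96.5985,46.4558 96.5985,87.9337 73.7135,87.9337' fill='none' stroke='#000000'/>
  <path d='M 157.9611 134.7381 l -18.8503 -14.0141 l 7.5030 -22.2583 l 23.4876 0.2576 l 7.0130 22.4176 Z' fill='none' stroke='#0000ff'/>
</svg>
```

Since the viewBox matches the mm dimensions, user units are millimetres directly. The only transform is the Y-flip y_m = 203.6614 − y_svg.

Shape 1 is a rectangle drawn with `<polygon>`. Its stroke #ff00ff means engrave at S328, F2063. After flipping Y the toolpath is (94.6300,96.0818) → (137.5114,96.0818) → (137.5114,14.2069) → (94.6300,14.2069) → (94.6300,96.0818), returning to the start.

Shape 2 is a closed polygon drawn with `<path>`. Its stroke #ff00ff means engrave at S328, F2063. After flipping Y the toolpath is (34.3405,78.5412) → (141.0074,58.6681) → (51.6366,154.9665) → (34.3405,78.5412), returning to the start.

Shape 3 is a regular polygon drawn with `<polygon>`. Its stroke #ff00ff means engrave at S328, F2063. After flipping Y the toolpath is (168.1916,55.9268) → (169.9264,51.6603) → (167.6723,47.6438) → (163.1267,46.9019) → (159.7125,49.9933) → (160.0007,54.5900) → (163.7743,57.2307) → (168.1916,55.9268), returning to the start.

Shape 4 is a line segment drawn with `<line>`. Its stroke #0000ff means score at S522, F1479. After flipping Y the toolpath is (60.6249,166.3205) → (113.8405,175.4423).

Shape 5 is a cubic bezier drawn with `<path>`. Its stroke #000000 means cut at S743, F1612. After flipping Y the toolpath is (106.9376,97.7994) → (124.5885,85.6910) → (143.7704,54.7674) → (147.2265,28.9324).

Shape 6 is a rectangle drawn with `<polygon>`. Its stroke #000000 means cut at S743, F1612. After flipping Y the toolpath is (73.7135,157.2056) → (96.5985,157.2056) → (96.5985,115.7277) → (73.7135,115.7277) → (73.7135,157.2056), returning to the start.

Shape 7 is a regular polygon drawn with `<path>`. Its stroke #0000ff means score at S522, F1479. After flipping Y the toolpath is (157.9611,68.9233) → (139.1108,82.9374) → (146.6138,105.1957) → (170.1014,104.9381) → (177.1144,82.5205) → (157.9611,68.9233), returning to the start.

; Generated by LaserGRBL
G21
G90
G0 X94.6300 Y96.0818
M3 S328
G01 X137.5114 Y96.0818 F2063
G01 X137.5114 Y14.2069 F2063
G01 X94.6300 Y14.2069 F2063
G01 X94.6300 Y96.0818 F2063
M5
G0 X34.3405 Y78.5412
M3 S328
G01 X141.0074 Y58.6681 F2063
G01 X51.6366 Y154.9665 F2063
G01 X34.3405 Y78.5412 F2063
M5
G0 X168.1916 Y55.9268
M3 S328
G01 X169.9264 Y51.6603 F2063
G01 X167.6723 Y47.6438 F2063
G01 X163.1267 Y46.9019 F2063
G01 X159.7125 Y49.9933 F2063
G01 X160.0007 Y54.5900 F2063
G01 X163.7743 Y57.2307 F2063
G01 X168.1916 Y55.9268 F2063
M5
G0 X60.6249 Y166.3205
M3 S522
G01 X113.8405 Y175.4423 F1479
M5
G0 X106.9376 Y97.7994
M3 S743
G01 X124.5885 Y85.6910 F1612
G01 X143.7704 Y54.7674 F1612
G01 X147.2265 Y28.9324 F1612
M5
G0 X73.7135 Y157.2056
M3 S743
G01 X96.5985 Y157.2056 F1612
G01 X96.5985 Y115.7277 F1612
G01 X73.7135 Y115.7277 F1612
G01 X73.7135 Y157.2056 F1612
M5
G0 X157.9611 Y68.9233
M3 S522
G01 X139.1108 Y82.9374 F1479
G01 X146.6138 Y105.1957 F1479
G01 X170.1014 Y104.9381 F1479
G01 X177.1144 Y82.5205 F1479
G01 X157.9611 Y68.9233 F1479
M5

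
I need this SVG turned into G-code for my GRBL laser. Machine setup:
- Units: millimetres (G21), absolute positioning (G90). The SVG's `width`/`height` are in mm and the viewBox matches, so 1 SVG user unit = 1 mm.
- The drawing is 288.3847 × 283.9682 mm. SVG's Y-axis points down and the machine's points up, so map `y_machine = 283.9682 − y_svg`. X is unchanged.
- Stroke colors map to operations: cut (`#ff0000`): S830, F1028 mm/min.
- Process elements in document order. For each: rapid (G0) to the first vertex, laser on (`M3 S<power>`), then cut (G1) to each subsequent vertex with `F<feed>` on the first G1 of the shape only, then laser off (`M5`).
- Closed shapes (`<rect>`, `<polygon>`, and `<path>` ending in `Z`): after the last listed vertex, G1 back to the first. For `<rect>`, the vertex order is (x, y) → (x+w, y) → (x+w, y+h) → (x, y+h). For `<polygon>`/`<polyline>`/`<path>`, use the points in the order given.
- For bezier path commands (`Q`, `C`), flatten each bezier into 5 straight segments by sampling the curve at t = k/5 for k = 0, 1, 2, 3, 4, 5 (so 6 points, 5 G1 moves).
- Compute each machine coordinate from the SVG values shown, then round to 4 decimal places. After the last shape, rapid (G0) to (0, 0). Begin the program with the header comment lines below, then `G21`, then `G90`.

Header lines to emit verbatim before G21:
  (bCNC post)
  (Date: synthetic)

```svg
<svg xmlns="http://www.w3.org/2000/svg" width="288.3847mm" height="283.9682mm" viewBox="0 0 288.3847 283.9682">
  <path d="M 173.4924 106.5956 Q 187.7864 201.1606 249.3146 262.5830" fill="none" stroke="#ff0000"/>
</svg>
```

1 u = 1 mm; y_m = 283.9682 − y.

[1] `<path>` quadratic bezier, #ff0000→cut S830 F1028: (173.4924,177.3726) → (181.0994,140.8723) → (192.4851,107.0234) → (207.6495,75.8259) → (226.5927,47.2799) → (249.3146,21.3852)

(bCNC post)
(Date: synthetic)
G21
G90
G0 X173.4924 Y177.3726
M3 S830
G1 X181.0994 Y140.8723 F1028
G1 X192.4851 Y107.0234
G1 X207.6495 Y75.8259
G1 X226.5927 Y47.2799
G1 X249.3146 Y21.3852
M5
G0 X0.0000 Y0.0000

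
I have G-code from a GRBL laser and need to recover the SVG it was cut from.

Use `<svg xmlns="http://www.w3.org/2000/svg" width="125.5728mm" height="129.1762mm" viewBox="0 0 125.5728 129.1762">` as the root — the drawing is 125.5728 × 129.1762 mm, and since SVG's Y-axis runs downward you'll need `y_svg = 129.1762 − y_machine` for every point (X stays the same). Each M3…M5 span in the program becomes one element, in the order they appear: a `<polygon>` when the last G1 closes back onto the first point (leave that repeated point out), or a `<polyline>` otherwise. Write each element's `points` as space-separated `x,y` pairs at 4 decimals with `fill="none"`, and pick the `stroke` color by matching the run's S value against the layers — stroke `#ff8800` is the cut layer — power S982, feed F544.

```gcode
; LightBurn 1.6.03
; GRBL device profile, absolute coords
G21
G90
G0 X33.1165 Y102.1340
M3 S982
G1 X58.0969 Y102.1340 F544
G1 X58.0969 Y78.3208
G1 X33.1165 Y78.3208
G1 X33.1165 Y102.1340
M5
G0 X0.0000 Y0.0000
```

<svg xmlns="http://www.w3.org/2000/svg" width="125.5728mm" height="129.1762mm" viewBox="0 0 125.5728 129.1762">
  <polygon points="33.1165,27.0422 58.0969,27.0422 58.0969,50.8554 33.1165,50.8554" fill="none" stroke="#ff8800"/>
</svg>

Each laser-on run becomes one SVG element. Flip Y back into SVG space with y_svg = 129.1762 − y_machine. Every run uses S982, so all elements get stroke `#ff8800` (cut).

Run 1: The run returns to its start, so emit a `<polygon>` with points (Y-flipped): 33.1165,27.0422 58.0969,27.0422 58.0969,50.8554 33.1165,50.8554.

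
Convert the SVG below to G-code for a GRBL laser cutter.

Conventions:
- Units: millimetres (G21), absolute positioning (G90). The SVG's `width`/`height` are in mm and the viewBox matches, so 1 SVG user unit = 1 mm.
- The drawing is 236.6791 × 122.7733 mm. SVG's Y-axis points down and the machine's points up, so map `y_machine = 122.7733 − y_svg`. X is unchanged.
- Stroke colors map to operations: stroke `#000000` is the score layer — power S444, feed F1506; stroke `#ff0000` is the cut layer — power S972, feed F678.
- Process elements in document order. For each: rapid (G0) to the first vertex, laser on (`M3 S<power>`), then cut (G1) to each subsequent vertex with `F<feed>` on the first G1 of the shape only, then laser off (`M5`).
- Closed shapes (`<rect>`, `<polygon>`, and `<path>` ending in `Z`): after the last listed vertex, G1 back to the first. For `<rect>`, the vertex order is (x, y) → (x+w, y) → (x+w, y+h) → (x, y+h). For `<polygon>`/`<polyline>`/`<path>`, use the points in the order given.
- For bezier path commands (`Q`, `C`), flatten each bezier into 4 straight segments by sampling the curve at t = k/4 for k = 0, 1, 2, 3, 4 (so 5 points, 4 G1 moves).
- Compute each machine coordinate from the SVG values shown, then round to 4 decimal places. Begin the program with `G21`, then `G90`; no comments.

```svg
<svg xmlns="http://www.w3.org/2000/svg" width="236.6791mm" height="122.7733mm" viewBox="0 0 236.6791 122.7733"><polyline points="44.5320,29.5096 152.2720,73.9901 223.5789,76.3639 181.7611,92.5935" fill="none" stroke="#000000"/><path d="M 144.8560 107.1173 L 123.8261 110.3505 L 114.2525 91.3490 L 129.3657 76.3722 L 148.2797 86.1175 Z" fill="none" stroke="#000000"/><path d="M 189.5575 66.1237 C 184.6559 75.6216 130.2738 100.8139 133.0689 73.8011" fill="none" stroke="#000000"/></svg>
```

G21
G90
G0 X44.5320 Y93.2637
M3 S444
G1 X152.2720 Y48.7832 F1506
G1 X223.5789 Y46.4094
G1 X181.7611 Y30.1798
M5
G0 X144.8560 Y15.6560
M3 S444
G1 X123.8261 Y12.4228 F1506
G1 X114.2525 Y31.4243
G1 X129.3657 Y46.4011
G1 X148.2797 Y36.6558
G1 X144.8560 Y15.6560
M5
G0 X189.5575 Y56.6496
M3 S444
G1 X178.2702 Y47.6444 F1506
G1 X158.4269 Y39.1194
G1 X140.0268 Y37.4401
G1 X133.0689 Y48.9722
M5

1 u = 1 mm; y_m = 122.7733 − y.

[1] `<polyline>` open polyline, #000000→score S444 F1506: (44.5320,93.2637) → (152.2720,48.7832) → (223.5789,46.4094) → (181.7611,30.1798)

[2] `<path>` regular polygon, #000000→score S444 F1506: (144.8560,15.6560) → (123.8261,12.4228) → (114.2525,31.4243) → (129.3657,46.4011) → (148.2797,36.6558) → (144.8560,15.6560) (closed)

[3] `<path>` cubic bezier, #000000→score S444 F1506: (189.5575,56.6496) → (178.2702,47.6444) → (158.4269,39.1194) → (140.0268,37.4401) → (133.0689,48.9722)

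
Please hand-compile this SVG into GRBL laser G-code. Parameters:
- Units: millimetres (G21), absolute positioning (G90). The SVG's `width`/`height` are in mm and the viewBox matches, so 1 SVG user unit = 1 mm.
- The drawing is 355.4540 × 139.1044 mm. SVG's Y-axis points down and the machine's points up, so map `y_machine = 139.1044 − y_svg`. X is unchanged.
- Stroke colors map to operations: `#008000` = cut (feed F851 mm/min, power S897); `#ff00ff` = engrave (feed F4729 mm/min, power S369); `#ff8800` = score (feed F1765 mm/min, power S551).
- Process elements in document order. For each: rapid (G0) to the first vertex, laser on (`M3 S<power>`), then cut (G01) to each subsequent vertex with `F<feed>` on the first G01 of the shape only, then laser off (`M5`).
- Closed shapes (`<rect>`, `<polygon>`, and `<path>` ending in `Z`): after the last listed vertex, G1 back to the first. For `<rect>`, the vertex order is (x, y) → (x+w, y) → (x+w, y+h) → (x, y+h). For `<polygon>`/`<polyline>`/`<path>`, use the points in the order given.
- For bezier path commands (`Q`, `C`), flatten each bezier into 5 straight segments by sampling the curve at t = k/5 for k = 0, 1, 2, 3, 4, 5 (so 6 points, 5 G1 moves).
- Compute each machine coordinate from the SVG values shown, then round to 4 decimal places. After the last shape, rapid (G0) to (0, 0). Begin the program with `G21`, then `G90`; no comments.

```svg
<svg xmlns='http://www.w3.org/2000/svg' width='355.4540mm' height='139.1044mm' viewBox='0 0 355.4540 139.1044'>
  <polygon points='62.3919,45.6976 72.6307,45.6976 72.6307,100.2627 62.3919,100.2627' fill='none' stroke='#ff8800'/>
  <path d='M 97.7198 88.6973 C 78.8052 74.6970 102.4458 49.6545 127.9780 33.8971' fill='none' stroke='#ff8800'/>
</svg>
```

viewBox `0 0 355.4540 139.1044` with mm width/height → 1 unit = 1 mm. Flip: y_m = 139.1044 − y_svg.

**Shape 1** — `<polygon>` rectangle, stroke `#ff8800` → score (S551, F1765). Machine vertices: (62.3919,93.4068) → (72.6307,93.4068) → (72.6307,38.8417) → (62.3919,38.8417) → (62.3919,93.4068). Closed: final G1 returns to the first vertex.

**Shape 2** — `<path>` cubic bezier, stroke `#ff8800` → score (S551, F1765). Control points (SVG): P0=(97.7198,88.6973), P1=(78.8052,74.6970), P2=(102.4458,49.6545), P3=(127.9780,33.8971); sampled at t=k/5. Machine vertices: (97.7198,50.4071) → (91.1524,59.9697) → (92.8463,71.2068) → (100.8498,83.1425) → (113.2110,94.8013) → (127.9780,105.2073). Open path.

G21
G90
G0 X62.3919 Y93.4068
M3 S551
G01 X72.6307 Y93.4068 F1765
G01 X72.6307 Y38.8417
G01 X62.3919 Y38.8417
G01 X62.3919 Y93.4068
M5
G0 X97.7198 Y50.4071
M3 S551
G01 X91.1524 Y59.9697 F1765
G01 X92.8463 Y71.2068
G01 X100.8498 Y83.1425
G01 X113.2110 Y94.8013
G01 X127.9780 Y105.2073
M5
G0 X0.0000 Y0.0000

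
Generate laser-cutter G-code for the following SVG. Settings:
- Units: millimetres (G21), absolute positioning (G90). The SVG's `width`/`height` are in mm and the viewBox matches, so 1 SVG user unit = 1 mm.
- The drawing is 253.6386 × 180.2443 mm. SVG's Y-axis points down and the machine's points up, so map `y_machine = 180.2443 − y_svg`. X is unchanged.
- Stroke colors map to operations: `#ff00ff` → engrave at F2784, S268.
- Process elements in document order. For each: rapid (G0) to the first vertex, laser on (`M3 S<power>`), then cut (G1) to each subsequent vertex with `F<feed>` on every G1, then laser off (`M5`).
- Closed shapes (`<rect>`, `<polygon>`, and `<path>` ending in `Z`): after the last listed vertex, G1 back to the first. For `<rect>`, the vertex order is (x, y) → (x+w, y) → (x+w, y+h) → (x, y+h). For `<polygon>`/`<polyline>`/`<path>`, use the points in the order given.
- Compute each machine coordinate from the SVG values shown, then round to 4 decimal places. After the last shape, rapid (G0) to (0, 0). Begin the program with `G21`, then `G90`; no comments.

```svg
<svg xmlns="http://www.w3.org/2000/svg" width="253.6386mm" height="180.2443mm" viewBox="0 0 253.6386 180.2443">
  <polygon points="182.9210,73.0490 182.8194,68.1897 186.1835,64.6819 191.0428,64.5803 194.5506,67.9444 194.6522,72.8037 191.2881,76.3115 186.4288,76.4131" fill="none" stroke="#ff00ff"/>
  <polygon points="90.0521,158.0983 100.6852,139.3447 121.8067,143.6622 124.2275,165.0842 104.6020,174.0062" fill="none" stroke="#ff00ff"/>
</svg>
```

viewBox `0 0 253.6386 180.2443` with mm width/height → 1 unit = 1 mm. Flip: y_m = 180.2443 − y_svg.

**Shape 1** — `<polygon>` regular polygon, stroke `#ff00ff` → engrave (S268, F2784). Machine vertices: (182.9210,107.1953) → (182.8194,112.0546) → (186.1835,115.5624) → (191.0428,115.6640) → (194.5506,112.2999) → (194.6522,107.4406) → (191.2881,103.9328) → (186.4288,103.8312) → (182.9210,107.1953). Closed: final G1 returns to the first vertex.

**Shape 2** — `<polygon>` regular polygon, stroke `#ff00ff` → engrave (S268, F2784). Machine vertices: (90.0521,22.1460) → (100.6852,40.8996) → (121.8067,36.5821) → (124.2275,15.1601) → (104.6020,6.2381) → (90.0521,22.1460). Closed: final G1 returns to the first vertex.

G21
G90
G0 X182.9210 Y107.1953
M3 S268
G1 X182.8194 Y112.0546 F2784
G1 X186.1835 Y115.5624 F2784
G1 X191.0428 Y115.6640 F2784
G1 X194.5506 Y112.2999 F2784
G1 X194.6522 Y107.4406 F2784
G1 X191.2881 Y103.9328 F2784
G1 X186.4288 Y103.8312 F2784
G1 X182.9210 Y107.1953 F2784
M5
G0 X90.0521 Y22.1460
M3 S268
G1 X100.6852 Y40.8996 F2784
G1 X121.8067 Y36.5821 F2784
G1 X124.2275 Y15.1601 F2784
G1 X104.6020 Y6.2381 F2784
G1 X90.0521 Y22.1460 F2784
M5
G0 X0.0000 Y0.0000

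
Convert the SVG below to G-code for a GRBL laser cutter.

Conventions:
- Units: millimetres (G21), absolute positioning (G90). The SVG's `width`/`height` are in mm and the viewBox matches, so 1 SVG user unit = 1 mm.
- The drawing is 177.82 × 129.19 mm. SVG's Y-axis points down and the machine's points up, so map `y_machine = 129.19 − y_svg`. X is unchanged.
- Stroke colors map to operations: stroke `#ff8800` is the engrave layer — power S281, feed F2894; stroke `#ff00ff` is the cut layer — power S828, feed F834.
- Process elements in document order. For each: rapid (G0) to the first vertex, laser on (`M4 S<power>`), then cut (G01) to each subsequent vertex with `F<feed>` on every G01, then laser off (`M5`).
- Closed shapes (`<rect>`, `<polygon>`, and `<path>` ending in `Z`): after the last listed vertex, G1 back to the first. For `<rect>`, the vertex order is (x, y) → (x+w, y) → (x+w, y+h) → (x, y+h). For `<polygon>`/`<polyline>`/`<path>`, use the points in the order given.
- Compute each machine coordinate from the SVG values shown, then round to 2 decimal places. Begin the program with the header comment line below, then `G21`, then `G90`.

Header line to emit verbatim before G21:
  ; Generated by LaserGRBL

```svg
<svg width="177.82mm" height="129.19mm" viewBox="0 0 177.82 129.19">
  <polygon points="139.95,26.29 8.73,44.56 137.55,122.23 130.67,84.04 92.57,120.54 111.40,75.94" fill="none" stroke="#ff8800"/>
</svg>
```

1 u = 1 mm; y_m = 129.19 − y.

[1] `<polygon>` closed polygon, #ff8800→engrave S281 F2894: (139.95,102.90) → (8.73,84.63) → (137.55,6.96) → (130.67,45.15) → (92.57,8.65) → (111.40,53.25) → (139.95,102.90) (closed)

; Generated by LaserGRBL
G21
G90
G0 X139.95 Y102.90
M4 S281
G01 X8.73 Y84.63 F2894
G01 X137.55 Y6.96 F2894
G01 X130.67 Y45.15 F2894
G01 X92.57 Y8.65 F2894
G01 X111.40 Y53.25 F2894
G01 X139.95 Y102.90 F2894
M5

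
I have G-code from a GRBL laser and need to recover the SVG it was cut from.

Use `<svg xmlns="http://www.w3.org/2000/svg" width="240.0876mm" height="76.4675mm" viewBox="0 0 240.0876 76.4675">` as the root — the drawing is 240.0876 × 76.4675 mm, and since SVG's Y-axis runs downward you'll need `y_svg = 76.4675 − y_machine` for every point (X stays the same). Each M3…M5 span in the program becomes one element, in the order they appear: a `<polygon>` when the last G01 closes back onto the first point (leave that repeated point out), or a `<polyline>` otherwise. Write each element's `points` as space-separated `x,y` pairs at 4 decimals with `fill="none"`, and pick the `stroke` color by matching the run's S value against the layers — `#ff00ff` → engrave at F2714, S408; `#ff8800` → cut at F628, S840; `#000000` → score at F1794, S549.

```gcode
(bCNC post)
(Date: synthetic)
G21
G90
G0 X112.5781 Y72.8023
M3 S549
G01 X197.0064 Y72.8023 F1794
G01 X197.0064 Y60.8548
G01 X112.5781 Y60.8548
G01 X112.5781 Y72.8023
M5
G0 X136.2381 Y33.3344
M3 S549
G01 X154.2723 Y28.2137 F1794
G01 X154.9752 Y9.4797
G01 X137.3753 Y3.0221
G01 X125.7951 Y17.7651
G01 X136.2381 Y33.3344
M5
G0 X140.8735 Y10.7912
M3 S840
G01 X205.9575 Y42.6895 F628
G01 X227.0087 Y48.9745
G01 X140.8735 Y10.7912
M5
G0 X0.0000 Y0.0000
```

<svg xmlns="http://www.w3.org/2000/svg" width="240.0876mm" height="76.4675mm" viewBox="0 0 240.0876 76.4675">
  <polygon points="112.5781,3.6652 197.0064,3.6652 197.0064,15.6127 112.5781,15.6127" fill="none" stroke="#000000"/>
  <polygon points="136.2381,43.1331 154.2723,48.2538 154.9752,66.9878 137.3753,73.4454 125.7951,58.7024" fill="none" stroke="#000000"/>
  <polygon points="140.8735,65.6763 205.9575,33.7780 227.0087,27.4930" fill="none" stroke="#ff8800"/>
</svg>

Each laser-on run becomes one SVG element. Flip Y back into SVG space with y_svg = 76.4675 − y_machine.

Run 1: S549 ⇒ score layer `#000000`. The run returns to its start, so emit a `<polygon>` with points (Y-flipped): 112.5781,3.6652 197.0064,3.6652 197.0064,15.6127 112.5781,15.6127.

Run 2: the run's S549 means `#000000` (score). The run returns to its start, so emit a `<polygon>` with points (Y-flipped): 136.2381,43.1331 154.2723,48.2538 154.9752,66.9878 137.3753,73.4454 125.7951,58.7024.

Run 3: power S840 maps to stroke `#ff8800` (cut). The run returns to its start, so emit a `<polygon>` with points (Y-flipped): 140.8735,65.6763 205.9575,33.7780 227.0087,27.4930.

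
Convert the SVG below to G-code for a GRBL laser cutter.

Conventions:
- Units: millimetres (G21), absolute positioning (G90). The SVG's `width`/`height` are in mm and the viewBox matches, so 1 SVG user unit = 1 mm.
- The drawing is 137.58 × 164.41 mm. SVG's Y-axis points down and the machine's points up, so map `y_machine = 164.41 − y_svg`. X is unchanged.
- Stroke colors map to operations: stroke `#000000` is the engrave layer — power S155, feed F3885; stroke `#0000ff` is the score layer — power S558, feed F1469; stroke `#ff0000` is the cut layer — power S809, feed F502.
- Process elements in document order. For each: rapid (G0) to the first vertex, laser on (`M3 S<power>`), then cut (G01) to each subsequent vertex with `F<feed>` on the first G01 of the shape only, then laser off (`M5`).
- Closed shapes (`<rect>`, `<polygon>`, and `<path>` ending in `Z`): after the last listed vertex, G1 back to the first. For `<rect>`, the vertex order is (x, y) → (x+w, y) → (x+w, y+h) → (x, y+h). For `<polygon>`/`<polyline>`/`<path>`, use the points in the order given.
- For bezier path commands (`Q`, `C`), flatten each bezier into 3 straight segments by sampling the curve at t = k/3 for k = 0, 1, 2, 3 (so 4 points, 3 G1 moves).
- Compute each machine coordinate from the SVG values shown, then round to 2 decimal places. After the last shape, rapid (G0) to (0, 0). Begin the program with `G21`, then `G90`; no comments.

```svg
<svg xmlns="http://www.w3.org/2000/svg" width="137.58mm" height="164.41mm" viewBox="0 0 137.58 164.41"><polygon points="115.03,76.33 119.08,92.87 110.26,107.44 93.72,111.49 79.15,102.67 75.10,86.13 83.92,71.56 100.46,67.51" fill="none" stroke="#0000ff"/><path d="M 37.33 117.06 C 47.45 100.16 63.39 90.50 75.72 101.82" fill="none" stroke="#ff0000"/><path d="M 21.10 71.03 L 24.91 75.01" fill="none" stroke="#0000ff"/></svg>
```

G21
G90
G0 X115.03 Y88.08
M3 S558
G01 X119.08 Y71.54 F1469
G01 X110.26 Y56.97
G01 X93.72 Y52.92
G01 X79.15 Y61.74
G01 X75.10 Y78.28
G01 X83.92 Y92.85
G01 X100.46 Y96.90
G01 X115.03 Y88.08
M5
G0 X37.33 Y47.35
M3 S809
G01 X49.04 Y61.33 F502
G01 X62.54 Y67.43
G01 X75.72 Y62.59
M5
G0 X21.10 Y93.38
M3 S558
G01 X24.91 Y89.40 F1469
M5
G0 X0.00 Y0.00

1 u = 1 mm; y_m = 164.41 − y.

[1] `<polygon>` regular polygon, #0000ff→score S558 F1469: (115.03,88.08) → (119.08,71.54) → (110.26,56.97) → (93.72,52.92) → (79.15,61.74) → (75.10,78.28) → (83.92,92.85) → (100.46,96.90) → (115.03,88.08) (closed)

[2] `<path>` cubic bezier, #ff0000→cut S809 F502: (37.33,47.35) → (49.04,61.33) → (62.54,67.43) → (75.72,62.59)

[3] `<path>` line segment, #0000ff→score S558 F1469: (21.10,93.38) → (24.91,89.40)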